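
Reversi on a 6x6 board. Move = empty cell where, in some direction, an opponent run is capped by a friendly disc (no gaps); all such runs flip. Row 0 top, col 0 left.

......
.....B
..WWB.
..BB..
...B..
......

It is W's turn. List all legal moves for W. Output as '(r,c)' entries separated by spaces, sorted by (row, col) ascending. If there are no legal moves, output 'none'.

Answer: (2,5) (4,1) (4,2) (4,4) (5,3)

Derivation:
(0,4): no bracket -> illegal
(0,5): no bracket -> illegal
(1,3): no bracket -> illegal
(1,4): no bracket -> illegal
(2,1): no bracket -> illegal
(2,5): flips 1 -> legal
(3,1): no bracket -> illegal
(3,4): no bracket -> illegal
(3,5): no bracket -> illegal
(4,1): flips 1 -> legal
(4,2): flips 1 -> legal
(4,4): flips 1 -> legal
(5,2): no bracket -> illegal
(5,3): flips 2 -> legal
(5,4): no bracket -> illegal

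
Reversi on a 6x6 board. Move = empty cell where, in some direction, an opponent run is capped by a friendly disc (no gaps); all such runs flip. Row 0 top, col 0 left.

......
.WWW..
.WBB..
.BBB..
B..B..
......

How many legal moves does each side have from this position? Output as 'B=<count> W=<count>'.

-- B to move --
(0,0): flips 1 -> legal
(0,1): flips 3 -> legal
(0,2): flips 1 -> legal
(0,3): flips 1 -> legal
(0,4): flips 1 -> legal
(1,0): flips 1 -> legal
(1,4): no bracket -> illegal
(2,0): flips 1 -> legal
(2,4): no bracket -> illegal
(3,0): no bracket -> illegal
B mobility = 7
-- W to move --
(1,4): no bracket -> illegal
(2,0): no bracket -> illegal
(2,4): flips 2 -> legal
(3,0): no bracket -> illegal
(3,4): flips 1 -> legal
(4,1): flips 1 -> legal
(4,2): flips 2 -> legal
(4,4): flips 2 -> legal
(5,0): no bracket -> illegal
(5,1): no bracket -> illegal
(5,2): no bracket -> illegal
(5,3): flips 3 -> legal
(5,4): flips 2 -> legal
W mobility = 7

Answer: B=7 W=7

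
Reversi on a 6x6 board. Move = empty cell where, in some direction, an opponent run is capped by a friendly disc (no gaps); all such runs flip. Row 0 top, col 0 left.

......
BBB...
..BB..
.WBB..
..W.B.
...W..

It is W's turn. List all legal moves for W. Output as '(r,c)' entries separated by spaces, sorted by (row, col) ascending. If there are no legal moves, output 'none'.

(0,0): no bracket -> illegal
(0,1): no bracket -> illegal
(0,2): flips 3 -> legal
(0,3): no bracket -> illegal
(1,3): flips 1 -> legal
(1,4): no bracket -> illegal
(2,0): no bracket -> illegal
(2,1): no bracket -> illegal
(2,4): flips 1 -> legal
(3,4): flips 2 -> legal
(3,5): flips 1 -> legal
(4,1): no bracket -> illegal
(4,3): no bracket -> illegal
(4,5): no bracket -> illegal
(5,4): no bracket -> illegal
(5,5): no bracket -> illegal

Answer: (0,2) (1,3) (2,4) (3,4) (3,5)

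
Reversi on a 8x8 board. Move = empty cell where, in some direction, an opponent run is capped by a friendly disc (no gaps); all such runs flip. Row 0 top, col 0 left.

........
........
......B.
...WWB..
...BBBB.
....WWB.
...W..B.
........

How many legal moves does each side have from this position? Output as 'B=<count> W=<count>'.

-- B to move --
(2,2): flips 1 -> legal
(2,3): flips 2 -> legal
(2,4): flips 1 -> legal
(2,5): flips 1 -> legal
(3,2): flips 2 -> legal
(4,2): no bracket -> illegal
(5,2): no bracket -> illegal
(5,3): flips 2 -> legal
(6,2): no bracket -> illegal
(6,4): flips 2 -> legal
(6,5): flips 2 -> legal
(7,2): flips 2 -> legal
(7,3): no bracket -> illegal
(7,4): no bracket -> illegal
B mobility = 9
-- W to move --
(1,5): no bracket -> illegal
(1,6): no bracket -> illegal
(1,7): no bracket -> illegal
(2,4): no bracket -> illegal
(2,5): flips 2 -> legal
(2,7): no bracket -> illegal
(3,2): flips 1 -> legal
(3,6): flips 2 -> legal
(3,7): flips 1 -> legal
(4,2): no bracket -> illegal
(4,7): no bracket -> illegal
(5,2): flips 1 -> legal
(5,3): flips 1 -> legal
(5,7): flips 1 -> legal
(6,5): no bracket -> illegal
(6,7): flips 2 -> legal
(7,5): no bracket -> illegal
(7,6): no bracket -> illegal
(7,7): flips 1 -> legal
W mobility = 9

Answer: B=9 W=9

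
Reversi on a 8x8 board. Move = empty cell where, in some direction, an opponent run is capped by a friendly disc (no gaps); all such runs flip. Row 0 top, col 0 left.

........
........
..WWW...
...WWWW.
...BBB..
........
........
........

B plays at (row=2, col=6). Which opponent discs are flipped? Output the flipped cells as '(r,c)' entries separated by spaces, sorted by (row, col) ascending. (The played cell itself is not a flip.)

Dir NW: first cell '.' (not opp) -> no flip
Dir N: first cell '.' (not opp) -> no flip
Dir NE: first cell '.' (not opp) -> no flip
Dir W: first cell '.' (not opp) -> no flip
Dir E: first cell '.' (not opp) -> no flip
Dir SW: opp run (3,5) capped by B -> flip
Dir S: opp run (3,6), next='.' -> no flip
Dir SE: first cell '.' (not opp) -> no flip

Answer: (3,5)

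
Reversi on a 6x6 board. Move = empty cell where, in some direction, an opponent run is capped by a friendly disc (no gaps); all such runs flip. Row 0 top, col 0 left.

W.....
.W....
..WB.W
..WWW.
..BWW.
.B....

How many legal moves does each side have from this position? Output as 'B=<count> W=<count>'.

Answer: B=6 W=6

Derivation:
-- B to move --
(0,1): no bracket -> illegal
(0,2): no bracket -> illegal
(1,0): no bracket -> illegal
(1,2): flips 2 -> legal
(1,3): no bracket -> illegal
(1,4): no bracket -> illegal
(1,5): no bracket -> illegal
(2,0): no bracket -> illegal
(2,1): flips 1 -> legal
(2,4): flips 1 -> legal
(3,1): no bracket -> illegal
(3,5): no bracket -> illegal
(4,1): flips 1 -> legal
(4,5): flips 3 -> legal
(5,2): no bracket -> illegal
(5,3): flips 2 -> legal
(5,4): no bracket -> illegal
(5,5): no bracket -> illegal
B mobility = 6
-- W to move --
(1,2): flips 1 -> legal
(1,3): flips 1 -> legal
(1,4): flips 1 -> legal
(2,4): flips 1 -> legal
(3,1): no bracket -> illegal
(4,0): no bracket -> illegal
(4,1): flips 1 -> legal
(5,0): no bracket -> illegal
(5,2): flips 1 -> legal
(5,3): no bracket -> illegal
W mobility = 6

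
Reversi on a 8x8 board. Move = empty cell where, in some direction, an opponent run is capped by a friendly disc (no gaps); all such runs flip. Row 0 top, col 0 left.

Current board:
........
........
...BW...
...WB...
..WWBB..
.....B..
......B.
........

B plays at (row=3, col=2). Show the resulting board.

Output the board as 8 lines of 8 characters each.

Place B at (3,2); scan 8 dirs for brackets.
Dir NW: first cell '.' (not opp) -> no flip
Dir N: first cell '.' (not opp) -> no flip
Dir NE: first cell 'B' (not opp) -> no flip
Dir W: first cell '.' (not opp) -> no flip
Dir E: opp run (3,3) capped by B -> flip
Dir SW: first cell '.' (not opp) -> no flip
Dir S: opp run (4,2), next='.' -> no flip
Dir SE: opp run (4,3), next='.' -> no flip
All flips: (3,3)

Answer: ........
........
...BW...
..BBB...
..WWBB..
.....B..
......B.
........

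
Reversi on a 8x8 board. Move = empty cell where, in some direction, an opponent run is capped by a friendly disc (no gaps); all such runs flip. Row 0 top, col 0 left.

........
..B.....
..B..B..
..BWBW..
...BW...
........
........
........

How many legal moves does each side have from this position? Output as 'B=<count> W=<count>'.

-- B to move --
(2,3): flips 1 -> legal
(2,4): no bracket -> illegal
(2,6): no bracket -> illegal
(3,6): flips 1 -> legal
(4,2): no bracket -> illegal
(4,5): flips 2 -> legal
(4,6): no bracket -> illegal
(5,3): no bracket -> illegal
(5,4): flips 1 -> legal
(5,5): flips 2 -> legal
B mobility = 5
-- W to move --
(0,1): no bracket -> illegal
(0,2): no bracket -> illegal
(0,3): no bracket -> illegal
(1,1): flips 1 -> legal
(1,3): no bracket -> illegal
(1,4): no bracket -> illegal
(1,5): flips 1 -> legal
(1,6): no bracket -> illegal
(2,1): no bracket -> illegal
(2,3): no bracket -> illegal
(2,4): flips 1 -> legal
(2,6): no bracket -> illegal
(3,1): flips 1 -> legal
(3,6): no bracket -> illegal
(4,1): no bracket -> illegal
(4,2): flips 1 -> legal
(4,5): no bracket -> illegal
(5,2): no bracket -> illegal
(5,3): flips 1 -> legal
(5,4): no bracket -> illegal
W mobility = 6

Answer: B=5 W=6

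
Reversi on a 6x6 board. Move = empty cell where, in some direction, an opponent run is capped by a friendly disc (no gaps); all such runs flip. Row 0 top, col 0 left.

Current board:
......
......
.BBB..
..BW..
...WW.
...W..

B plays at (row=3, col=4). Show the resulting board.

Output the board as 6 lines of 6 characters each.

Answer: ......
......
.BBB..
..BBB.
...WW.
...W..

Derivation:
Place B at (3,4); scan 8 dirs for brackets.
Dir NW: first cell 'B' (not opp) -> no flip
Dir N: first cell '.' (not opp) -> no flip
Dir NE: first cell '.' (not opp) -> no flip
Dir W: opp run (3,3) capped by B -> flip
Dir E: first cell '.' (not opp) -> no flip
Dir SW: opp run (4,3), next='.' -> no flip
Dir S: opp run (4,4), next='.' -> no flip
Dir SE: first cell '.' (not opp) -> no flip
All flips: (3,3)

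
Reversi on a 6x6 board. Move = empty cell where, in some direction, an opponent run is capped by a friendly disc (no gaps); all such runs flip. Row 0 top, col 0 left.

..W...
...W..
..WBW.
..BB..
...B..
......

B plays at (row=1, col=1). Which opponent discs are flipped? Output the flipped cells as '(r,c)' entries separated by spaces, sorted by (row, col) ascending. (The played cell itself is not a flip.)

Dir NW: first cell '.' (not opp) -> no flip
Dir N: first cell '.' (not opp) -> no flip
Dir NE: opp run (0,2), next=edge -> no flip
Dir W: first cell '.' (not opp) -> no flip
Dir E: first cell '.' (not opp) -> no flip
Dir SW: first cell '.' (not opp) -> no flip
Dir S: first cell '.' (not opp) -> no flip
Dir SE: opp run (2,2) capped by B -> flip

Answer: (2,2)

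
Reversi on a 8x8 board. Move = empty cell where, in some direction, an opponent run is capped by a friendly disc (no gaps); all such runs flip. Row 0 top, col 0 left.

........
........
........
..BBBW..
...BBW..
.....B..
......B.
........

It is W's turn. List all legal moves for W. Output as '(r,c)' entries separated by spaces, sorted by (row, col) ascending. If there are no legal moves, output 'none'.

(2,1): no bracket -> illegal
(2,2): no bracket -> illegal
(2,3): flips 1 -> legal
(2,4): no bracket -> illegal
(2,5): no bracket -> illegal
(3,1): flips 3 -> legal
(4,1): no bracket -> illegal
(4,2): flips 2 -> legal
(4,6): no bracket -> illegal
(5,2): no bracket -> illegal
(5,3): flips 1 -> legal
(5,4): no bracket -> illegal
(5,6): no bracket -> illegal
(5,7): no bracket -> illegal
(6,4): no bracket -> illegal
(6,5): flips 1 -> legal
(6,7): no bracket -> illegal
(7,5): no bracket -> illegal
(7,6): no bracket -> illegal
(7,7): no bracket -> illegal

Answer: (2,3) (3,1) (4,2) (5,3) (6,5)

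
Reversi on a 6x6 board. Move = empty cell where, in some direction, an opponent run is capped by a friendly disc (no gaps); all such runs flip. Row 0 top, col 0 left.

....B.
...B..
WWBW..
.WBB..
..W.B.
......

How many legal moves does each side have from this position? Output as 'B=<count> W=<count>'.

Answer: B=7 W=6

Derivation:
-- B to move --
(1,0): flips 1 -> legal
(1,1): no bracket -> illegal
(1,2): no bracket -> illegal
(1,4): flips 1 -> legal
(2,4): flips 1 -> legal
(3,0): flips 1 -> legal
(3,4): no bracket -> illegal
(4,0): flips 1 -> legal
(4,1): no bracket -> illegal
(4,3): no bracket -> illegal
(5,1): flips 1 -> legal
(5,2): flips 1 -> legal
(5,3): no bracket -> illegal
B mobility = 7
-- W to move --
(0,2): no bracket -> illegal
(0,3): flips 1 -> legal
(0,5): no bracket -> illegal
(1,1): no bracket -> illegal
(1,2): flips 2 -> legal
(1,4): no bracket -> illegal
(1,5): no bracket -> illegal
(2,4): flips 1 -> legal
(3,4): flips 2 -> legal
(3,5): no bracket -> illegal
(4,1): flips 1 -> legal
(4,3): flips 2 -> legal
(4,5): no bracket -> illegal
(5,3): no bracket -> illegal
(5,4): no bracket -> illegal
(5,5): no bracket -> illegal
W mobility = 6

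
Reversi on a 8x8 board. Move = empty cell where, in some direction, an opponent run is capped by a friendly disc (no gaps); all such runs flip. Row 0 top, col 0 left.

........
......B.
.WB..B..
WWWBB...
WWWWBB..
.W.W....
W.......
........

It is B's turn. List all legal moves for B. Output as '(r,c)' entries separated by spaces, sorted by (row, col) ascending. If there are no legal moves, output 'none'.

Answer: (2,0) (5,2) (6,2) (6,3)

Derivation:
(1,0): no bracket -> illegal
(1,1): no bracket -> illegal
(1,2): no bracket -> illegal
(2,0): flips 1 -> legal
(2,3): no bracket -> illegal
(5,0): no bracket -> illegal
(5,2): flips 3 -> legal
(5,4): no bracket -> illegal
(6,1): no bracket -> illegal
(6,2): flips 1 -> legal
(6,3): flips 2 -> legal
(6,4): no bracket -> illegal
(7,0): no bracket -> illegal
(7,1): no bracket -> illegal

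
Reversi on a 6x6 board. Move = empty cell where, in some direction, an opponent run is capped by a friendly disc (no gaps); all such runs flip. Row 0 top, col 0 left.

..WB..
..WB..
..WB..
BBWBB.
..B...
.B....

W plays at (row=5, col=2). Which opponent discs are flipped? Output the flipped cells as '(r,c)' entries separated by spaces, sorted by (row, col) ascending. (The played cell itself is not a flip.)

Answer: (4,2)

Derivation:
Dir NW: first cell '.' (not opp) -> no flip
Dir N: opp run (4,2) capped by W -> flip
Dir NE: first cell '.' (not opp) -> no flip
Dir W: opp run (5,1), next='.' -> no flip
Dir E: first cell '.' (not opp) -> no flip
Dir SW: edge -> no flip
Dir S: edge -> no flip
Dir SE: edge -> no flip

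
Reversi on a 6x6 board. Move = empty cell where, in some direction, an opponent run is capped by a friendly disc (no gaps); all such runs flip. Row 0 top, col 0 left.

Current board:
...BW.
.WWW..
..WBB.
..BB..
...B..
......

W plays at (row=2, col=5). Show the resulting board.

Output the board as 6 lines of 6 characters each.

Place W at (2,5); scan 8 dirs for brackets.
Dir NW: first cell '.' (not opp) -> no flip
Dir N: first cell '.' (not opp) -> no flip
Dir NE: edge -> no flip
Dir W: opp run (2,4) (2,3) capped by W -> flip
Dir E: edge -> no flip
Dir SW: first cell '.' (not opp) -> no flip
Dir S: first cell '.' (not opp) -> no flip
Dir SE: edge -> no flip
All flips: (2,3) (2,4)

Answer: ...BW.
.WWW..
..WWWW
..BB..
...B..
......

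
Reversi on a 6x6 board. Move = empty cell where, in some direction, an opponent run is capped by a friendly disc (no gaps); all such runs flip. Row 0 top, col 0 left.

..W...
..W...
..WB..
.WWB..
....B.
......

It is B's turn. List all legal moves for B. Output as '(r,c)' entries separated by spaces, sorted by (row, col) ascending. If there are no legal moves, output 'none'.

(0,1): flips 1 -> legal
(0,3): no bracket -> illegal
(1,1): flips 1 -> legal
(1,3): no bracket -> illegal
(2,0): no bracket -> illegal
(2,1): flips 1 -> legal
(3,0): flips 2 -> legal
(4,0): no bracket -> illegal
(4,1): flips 1 -> legal
(4,2): no bracket -> illegal
(4,3): no bracket -> illegal

Answer: (0,1) (1,1) (2,1) (3,0) (4,1)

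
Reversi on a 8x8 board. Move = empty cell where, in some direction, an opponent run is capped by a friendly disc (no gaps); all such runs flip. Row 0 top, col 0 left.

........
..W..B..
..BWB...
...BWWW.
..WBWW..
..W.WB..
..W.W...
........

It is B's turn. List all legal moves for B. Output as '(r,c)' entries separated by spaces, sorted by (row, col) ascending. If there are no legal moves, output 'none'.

Answer: (0,2) (1,3) (2,5) (3,7) (4,1) (4,6) (5,1) (5,3) (6,1) (6,5) (7,3) (7,4)

Derivation:
(0,1): no bracket -> illegal
(0,2): flips 1 -> legal
(0,3): no bracket -> illegal
(1,1): no bracket -> illegal
(1,3): flips 1 -> legal
(1,4): no bracket -> illegal
(2,1): no bracket -> illegal
(2,5): flips 3 -> legal
(2,6): no bracket -> illegal
(2,7): no bracket -> illegal
(3,1): no bracket -> illegal
(3,2): no bracket -> illegal
(3,7): flips 3 -> legal
(4,1): flips 1 -> legal
(4,6): flips 3 -> legal
(4,7): no bracket -> illegal
(5,1): flips 1 -> legal
(5,3): flips 1 -> legal
(5,6): no bracket -> illegal
(6,1): flips 1 -> legal
(6,3): no bracket -> illegal
(6,5): flips 1 -> legal
(7,1): no bracket -> illegal
(7,2): no bracket -> illegal
(7,3): flips 1 -> legal
(7,4): flips 4 -> legal
(7,5): no bracket -> illegal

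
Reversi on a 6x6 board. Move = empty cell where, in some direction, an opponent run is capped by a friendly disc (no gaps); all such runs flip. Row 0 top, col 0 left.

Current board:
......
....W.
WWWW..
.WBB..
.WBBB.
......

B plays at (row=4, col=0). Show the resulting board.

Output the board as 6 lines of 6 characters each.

Place B at (4,0); scan 8 dirs for brackets.
Dir NW: edge -> no flip
Dir N: first cell '.' (not opp) -> no flip
Dir NE: opp run (3,1) (2,2), next='.' -> no flip
Dir W: edge -> no flip
Dir E: opp run (4,1) capped by B -> flip
Dir SW: edge -> no flip
Dir S: first cell '.' (not opp) -> no flip
Dir SE: first cell '.' (not opp) -> no flip
All flips: (4,1)

Answer: ......
....W.
WWWW..
.WBB..
BBBBB.
......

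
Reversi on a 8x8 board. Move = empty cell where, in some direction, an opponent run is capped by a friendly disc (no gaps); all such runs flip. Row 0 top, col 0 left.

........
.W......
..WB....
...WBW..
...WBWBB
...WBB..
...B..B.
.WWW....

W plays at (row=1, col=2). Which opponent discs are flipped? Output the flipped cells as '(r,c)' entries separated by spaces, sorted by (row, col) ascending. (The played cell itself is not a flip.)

Dir NW: first cell '.' (not opp) -> no flip
Dir N: first cell '.' (not opp) -> no flip
Dir NE: first cell '.' (not opp) -> no flip
Dir W: first cell 'W' (not opp) -> no flip
Dir E: first cell '.' (not opp) -> no flip
Dir SW: first cell '.' (not opp) -> no flip
Dir S: first cell 'W' (not opp) -> no flip
Dir SE: opp run (2,3) (3,4) capped by W -> flip

Answer: (2,3) (3,4)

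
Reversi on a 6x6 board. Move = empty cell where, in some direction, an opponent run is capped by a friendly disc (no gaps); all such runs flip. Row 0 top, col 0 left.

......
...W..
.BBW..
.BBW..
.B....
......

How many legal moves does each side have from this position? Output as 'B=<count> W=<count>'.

-- B to move --
(0,2): no bracket -> illegal
(0,3): no bracket -> illegal
(0,4): flips 1 -> legal
(1,2): no bracket -> illegal
(1,4): flips 1 -> legal
(2,4): flips 1 -> legal
(3,4): flips 1 -> legal
(4,2): no bracket -> illegal
(4,3): no bracket -> illegal
(4,4): flips 1 -> legal
B mobility = 5
-- W to move --
(1,0): no bracket -> illegal
(1,1): flips 1 -> legal
(1,2): no bracket -> illegal
(2,0): flips 2 -> legal
(3,0): flips 2 -> legal
(4,0): flips 2 -> legal
(4,2): no bracket -> illegal
(4,3): no bracket -> illegal
(5,0): flips 2 -> legal
(5,1): no bracket -> illegal
(5,2): no bracket -> illegal
W mobility = 5

Answer: B=5 W=5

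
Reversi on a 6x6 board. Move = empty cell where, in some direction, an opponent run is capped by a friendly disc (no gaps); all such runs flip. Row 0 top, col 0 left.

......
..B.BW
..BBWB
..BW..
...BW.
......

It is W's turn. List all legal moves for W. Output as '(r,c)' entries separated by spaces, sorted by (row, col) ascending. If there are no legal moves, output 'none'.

(0,1): no bracket -> illegal
(0,2): no bracket -> illegal
(0,3): no bracket -> illegal
(0,4): flips 1 -> legal
(0,5): no bracket -> illegal
(1,1): flips 1 -> legal
(1,3): flips 2 -> legal
(2,1): flips 2 -> legal
(3,1): flips 1 -> legal
(3,4): no bracket -> illegal
(3,5): flips 1 -> legal
(4,1): no bracket -> illegal
(4,2): flips 1 -> legal
(5,2): no bracket -> illegal
(5,3): flips 1 -> legal
(5,4): no bracket -> illegal

Answer: (0,4) (1,1) (1,3) (2,1) (3,1) (3,5) (4,2) (5,3)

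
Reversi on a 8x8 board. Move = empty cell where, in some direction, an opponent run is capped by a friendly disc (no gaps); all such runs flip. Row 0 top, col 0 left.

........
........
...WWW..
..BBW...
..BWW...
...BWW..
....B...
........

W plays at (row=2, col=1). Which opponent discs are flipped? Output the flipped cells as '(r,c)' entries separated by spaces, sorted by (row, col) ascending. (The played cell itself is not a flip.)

Dir NW: first cell '.' (not opp) -> no flip
Dir N: first cell '.' (not opp) -> no flip
Dir NE: first cell '.' (not opp) -> no flip
Dir W: first cell '.' (not opp) -> no flip
Dir E: first cell '.' (not opp) -> no flip
Dir SW: first cell '.' (not opp) -> no flip
Dir S: first cell '.' (not opp) -> no flip
Dir SE: opp run (3,2) capped by W -> flip

Answer: (3,2)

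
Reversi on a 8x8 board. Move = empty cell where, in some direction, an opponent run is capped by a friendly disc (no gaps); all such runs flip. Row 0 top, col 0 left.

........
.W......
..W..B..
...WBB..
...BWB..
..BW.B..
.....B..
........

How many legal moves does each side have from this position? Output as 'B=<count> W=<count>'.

-- B to move --
(0,0): flips 4 -> legal
(0,1): no bracket -> illegal
(0,2): no bracket -> illegal
(1,0): no bracket -> illegal
(1,2): no bracket -> illegal
(1,3): no bracket -> illegal
(2,0): no bracket -> illegal
(2,1): no bracket -> illegal
(2,3): flips 1 -> legal
(2,4): no bracket -> illegal
(3,1): no bracket -> illegal
(3,2): flips 1 -> legal
(4,2): no bracket -> illegal
(5,4): flips 2 -> legal
(6,2): flips 2 -> legal
(6,3): flips 1 -> legal
(6,4): no bracket -> illegal
B mobility = 6
-- W to move --
(1,4): no bracket -> illegal
(1,5): no bracket -> illegal
(1,6): no bracket -> illegal
(2,3): no bracket -> illegal
(2,4): flips 1 -> legal
(2,6): flips 1 -> legal
(3,2): no bracket -> illegal
(3,6): flips 2 -> legal
(4,1): no bracket -> illegal
(4,2): flips 1 -> legal
(4,6): flips 1 -> legal
(5,1): flips 1 -> legal
(5,4): no bracket -> illegal
(5,6): no bracket -> illegal
(6,1): no bracket -> illegal
(6,2): no bracket -> illegal
(6,3): no bracket -> illegal
(6,4): no bracket -> illegal
(6,6): flips 1 -> legal
(7,4): no bracket -> illegal
(7,5): no bracket -> illegal
(7,6): no bracket -> illegal
W mobility = 7

Answer: B=6 W=7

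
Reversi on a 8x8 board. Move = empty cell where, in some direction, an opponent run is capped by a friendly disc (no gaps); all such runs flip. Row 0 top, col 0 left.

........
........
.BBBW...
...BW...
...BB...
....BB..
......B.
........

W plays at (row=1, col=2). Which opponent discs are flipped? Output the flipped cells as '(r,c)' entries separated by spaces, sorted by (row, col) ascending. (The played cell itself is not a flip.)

Dir NW: first cell '.' (not opp) -> no flip
Dir N: first cell '.' (not opp) -> no flip
Dir NE: first cell '.' (not opp) -> no flip
Dir W: first cell '.' (not opp) -> no flip
Dir E: first cell '.' (not opp) -> no flip
Dir SW: opp run (2,1), next='.' -> no flip
Dir S: opp run (2,2), next='.' -> no flip
Dir SE: opp run (2,3) capped by W -> flip

Answer: (2,3)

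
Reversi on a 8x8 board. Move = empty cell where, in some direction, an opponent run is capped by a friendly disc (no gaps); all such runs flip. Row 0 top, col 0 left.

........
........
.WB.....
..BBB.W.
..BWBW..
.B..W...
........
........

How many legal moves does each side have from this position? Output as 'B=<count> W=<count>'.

Answer: B=8 W=4

Derivation:
-- B to move --
(1,0): flips 1 -> legal
(1,1): no bracket -> illegal
(1,2): no bracket -> illegal
(2,0): flips 1 -> legal
(2,5): no bracket -> illegal
(2,6): no bracket -> illegal
(2,7): no bracket -> illegal
(3,0): no bracket -> illegal
(3,1): no bracket -> illegal
(3,5): no bracket -> illegal
(3,7): no bracket -> illegal
(4,6): flips 1 -> legal
(4,7): no bracket -> illegal
(5,2): flips 1 -> legal
(5,3): flips 1 -> legal
(5,5): no bracket -> illegal
(5,6): flips 1 -> legal
(6,3): no bracket -> illegal
(6,4): flips 1 -> legal
(6,5): flips 2 -> legal
B mobility = 8
-- W to move --
(1,1): no bracket -> illegal
(1,2): no bracket -> illegal
(1,3): no bracket -> illegal
(2,3): flips 3 -> legal
(2,4): flips 2 -> legal
(2,5): flips 1 -> legal
(3,1): no bracket -> illegal
(3,5): no bracket -> illegal
(4,0): no bracket -> illegal
(4,1): flips 1 -> legal
(5,0): no bracket -> illegal
(5,2): no bracket -> illegal
(5,3): no bracket -> illegal
(5,5): no bracket -> illegal
(6,0): no bracket -> illegal
(6,1): no bracket -> illegal
(6,2): no bracket -> illegal
W mobility = 4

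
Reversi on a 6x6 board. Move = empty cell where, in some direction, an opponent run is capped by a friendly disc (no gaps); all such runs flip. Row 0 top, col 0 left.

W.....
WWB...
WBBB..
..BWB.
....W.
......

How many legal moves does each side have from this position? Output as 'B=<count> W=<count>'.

Answer: B=4 W=5

Derivation:
-- B to move --
(0,1): flips 1 -> legal
(0,2): no bracket -> illegal
(2,4): no bracket -> illegal
(3,0): no bracket -> illegal
(3,1): no bracket -> illegal
(3,5): no bracket -> illegal
(4,2): no bracket -> illegal
(4,3): flips 1 -> legal
(4,5): no bracket -> illegal
(5,3): no bracket -> illegal
(5,4): flips 1 -> legal
(5,5): flips 2 -> legal
B mobility = 4
-- W to move --
(0,1): no bracket -> illegal
(0,2): no bracket -> illegal
(0,3): no bracket -> illegal
(1,3): flips 2 -> legal
(1,4): no bracket -> illegal
(2,4): flips 4 -> legal
(2,5): no bracket -> illegal
(3,0): no bracket -> illegal
(3,1): flips 2 -> legal
(3,5): flips 1 -> legal
(4,1): no bracket -> illegal
(4,2): no bracket -> illegal
(4,3): flips 2 -> legal
(4,5): no bracket -> illegal
W mobility = 5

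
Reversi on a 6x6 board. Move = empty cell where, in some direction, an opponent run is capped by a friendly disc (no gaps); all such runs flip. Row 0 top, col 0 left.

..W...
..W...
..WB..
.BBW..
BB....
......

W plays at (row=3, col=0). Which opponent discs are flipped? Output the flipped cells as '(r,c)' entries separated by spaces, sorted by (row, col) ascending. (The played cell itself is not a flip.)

Dir NW: edge -> no flip
Dir N: first cell '.' (not opp) -> no flip
Dir NE: first cell '.' (not opp) -> no flip
Dir W: edge -> no flip
Dir E: opp run (3,1) (3,2) capped by W -> flip
Dir SW: edge -> no flip
Dir S: opp run (4,0), next='.' -> no flip
Dir SE: opp run (4,1), next='.' -> no flip

Answer: (3,1) (3,2)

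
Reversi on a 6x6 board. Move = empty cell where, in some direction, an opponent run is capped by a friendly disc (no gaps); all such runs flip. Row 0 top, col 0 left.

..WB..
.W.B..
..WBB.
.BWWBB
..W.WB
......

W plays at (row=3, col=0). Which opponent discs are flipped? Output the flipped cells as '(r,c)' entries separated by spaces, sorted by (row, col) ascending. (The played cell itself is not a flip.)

Answer: (3,1)

Derivation:
Dir NW: edge -> no flip
Dir N: first cell '.' (not opp) -> no flip
Dir NE: first cell '.' (not opp) -> no flip
Dir W: edge -> no flip
Dir E: opp run (3,1) capped by W -> flip
Dir SW: edge -> no flip
Dir S: first cell '.' (not opp) -> no flip
Dir SE: first cell '.' (not opp) -> no flip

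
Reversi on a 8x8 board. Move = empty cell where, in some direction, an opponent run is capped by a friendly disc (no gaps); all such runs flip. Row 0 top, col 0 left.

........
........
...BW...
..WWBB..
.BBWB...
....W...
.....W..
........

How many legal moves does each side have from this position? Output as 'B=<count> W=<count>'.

Answer: B=9 W=12

Derivation:
-- B to move --
(1,3): flips 1 -> legal
(1,4): flips 1 -> legal
(1,5): flips 2 -> legal
(2,1): no bracket -> illegal
(2,2): flips 2 -> legal
(2,5): flips 1 -> legal
(3,1): flips 2 -> legal
(4,5): no bracket -> illegal
(5,2): flips 1 -> legal
(5,3): flips 2 -> legal
(5,5): no bracket -> illegal
(5,6): no bracket -> illegal
(6,3): no bracket -> illegal
(6,4): flips 1 -> legal
(6,6): no bracket -> illegal
(7,4): no bracket -> illegal
(7,5): no bracket -> illegal
(7,6): no bracket -> illegal
B mobility = 9
-- W to move --
(1,2): no bracket -> illegal
(1,3): flips 1 -> legal
(1,4): flips 1 -> legal
(2,2): flips 1 -> legal
(2,5): flips 1 -> legal
(2,6): no bracket -> illegal
(3,0): no bracket -> illegal
(3,1): no bracket -> illegal
(3,6): flips 2 -> legal
(4,0): flips 2 -> legal
(4,5): flips 1 -> legal
(4,6): flips 1 -> legal
(5,0): flips 1 -> legal
(5,1): flips 1 -> legal
(5,2): flips 1 -> legal
(5,3): no bracket -> illegal
(5,5): flips 1 -> legal
W mobility = 12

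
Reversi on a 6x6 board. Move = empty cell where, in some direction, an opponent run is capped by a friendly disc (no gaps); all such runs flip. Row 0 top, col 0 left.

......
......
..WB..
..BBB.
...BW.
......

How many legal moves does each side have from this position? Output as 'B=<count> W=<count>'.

Answer: B=6 W=2

Derivation:
-- B to move --
(1,1): flips 1 -> legal
(1,2): flips 1 -> legal
(1,3): no bracket -> illegal
(2,1): flips 1 -> legal
(3,1): no bracket -> illegal
(3,5): no bracket -> illegal
(4,5): flips 1 -> legal
(5,3): no bracket -> illegal
(5,4): flips 1 -> legal
(5,5): flips 1 -> legal
B mobility = 6
-- W to move --
(1,2): no bracket -> illegal
(1,3): no bracket -> illegal
(1,4): no bracket -> illegal
(2,1): no bracket -> illegal
(2,4): flips 2 -> legal
(2,5): no bracket -> illegal
(3,1): no bracket -> illegal
(3,5): no bracket -> illegal
(4,1): no bracket -> illegal
(4,2): flips 2 -> legal
(4,5): no bracket -> illegal
(5,2): no bracket -> illegal
(5,3): no bracket -> illegal
(5,4): no bracket -> illegal
W mobility = 2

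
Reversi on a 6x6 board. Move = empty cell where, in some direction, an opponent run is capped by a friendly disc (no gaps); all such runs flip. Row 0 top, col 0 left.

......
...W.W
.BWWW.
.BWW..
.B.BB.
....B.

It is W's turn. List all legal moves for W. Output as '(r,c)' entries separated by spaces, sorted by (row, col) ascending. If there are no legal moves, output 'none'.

Answer: (1,0) (2,0) (3,0) (4,0) (5,0) (5,3) (5,5)

Derivation:
(1,0): flips 1 -> legal
(1,1): no bracket -> illegal
(1,2): no bracket -> illegal
(2,0): flips 1 -> legal
(3,0): flips 1 -> legal
(3,4): no bracket -> illegal
(3,5): no bracket -> illegal
(4,0): flips 1 -> legal
(4,2): no bracket -> illegal
(4,5): no bracket -> illegal
(5,0): flips 1 -> legal
(5,1): no bracket -> illegal
(5,2): no bracket -> illegal
(5,3): flips 1 -> legal
(5,5): flips 1 -> legal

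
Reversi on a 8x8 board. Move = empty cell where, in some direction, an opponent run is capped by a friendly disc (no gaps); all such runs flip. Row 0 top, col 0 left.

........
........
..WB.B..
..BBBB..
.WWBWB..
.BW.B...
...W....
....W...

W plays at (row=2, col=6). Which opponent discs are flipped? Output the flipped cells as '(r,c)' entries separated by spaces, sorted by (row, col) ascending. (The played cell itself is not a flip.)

Answer: (3,5)

Derivation:
Dir NW: first cell '.' (not opp) -> no flip
Dir N: first cell '.' (not opp) -> no flip
Dir NE: first cell '.' (not opp) -> no flip
Dir W: opp run (2,5), next='.' -> no flip
Dir E: first cell '.' (not opp) -> no flip
Dir SW: opp run (3,5) capped by W -> flip
Dir S: first cell '.' (not opp) -> no flip
Dir SE: first cell '.' (not opp) -> no flip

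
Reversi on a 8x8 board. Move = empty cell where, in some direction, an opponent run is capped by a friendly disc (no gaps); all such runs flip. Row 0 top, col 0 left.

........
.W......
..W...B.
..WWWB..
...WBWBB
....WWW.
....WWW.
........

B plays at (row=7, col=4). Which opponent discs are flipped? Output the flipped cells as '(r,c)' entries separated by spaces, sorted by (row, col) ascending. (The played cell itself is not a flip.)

Dir NW: first cell '.' (not opp) -> no flip
Dir N: opp run (6,4) (5,4) capped by B -> flip
Dir NE: opp run (6,5) (5,6) capped by B -> flip
Dir W: first cell '.' (not opp) -> no flip
Dir E: first cell '.' (not opp) -> no flip
Dir SW: edge -> no flip
Dir S: edge -> no flip
Dir SE: edge -> no flip

Answer: (5,4) (5,6) (6,4) (6,5)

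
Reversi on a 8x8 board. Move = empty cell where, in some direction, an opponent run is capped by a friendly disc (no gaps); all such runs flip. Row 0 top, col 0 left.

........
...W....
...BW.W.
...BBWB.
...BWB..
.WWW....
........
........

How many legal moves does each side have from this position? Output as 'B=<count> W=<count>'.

Answer: B=9 W=7

Derivation:
-- B to move --
(0,2): no bracket -> illegal
(0,3): flips 1 -> legal
(0,4): no bracket -> illegal
(1,2): no bracket -> illegal
(1,4): flips 1 -> legal
(1,5): flips 1 -> legal
(1,6): flips 1 -> legal
(1,7): no bracket -> illegal
(2,2): no bracket -> illegal
(2,5): flips 2 -> legal
(2,7): no bracket -> illegal
(3,7): no bracket -> illegal
(4,0): no bracket -> illegal
(4,1): no bracket -> illegal
(4,2): no bracket -> illegal
(4,6): no bracket -> illegal
(5,0): no bracket -> illegal
(5,4): flips 1 -> legal
(5,5): flips 1 -> legal
(6,0): no bracket -> illegal
(6,1): flips 1 -> legal
(6,2): no bracket -> illegal
(6,3): flips 1 -> legal
(6,4): no bracket -> illegal
B mobility = 9
-- W to move --
(1,2): no bracket -> illegal
(1,4): no bracket -> illegal
(2,2): flips 2 -> legal
(2,5): flips 2 -> legal
(2,7): no bracket -> illegal
(3,2): flips 2 -> legal
(3,7): flips 1 -> legal
(4,2): flips 2 -> legal
(4,6): flips 2 -> legal
(4,7): no bracket -> illegal
(5,4): no bracket -> illegal
(5,5): flips 1 -> legal
(5,6): no bracket -> illegal
W mobility = 7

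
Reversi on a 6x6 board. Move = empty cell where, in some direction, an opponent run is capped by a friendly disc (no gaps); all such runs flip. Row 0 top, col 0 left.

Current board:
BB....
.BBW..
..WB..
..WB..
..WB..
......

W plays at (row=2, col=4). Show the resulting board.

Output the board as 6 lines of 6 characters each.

Answer: BB....
.BBW..
..WWW.
..WW..
..WB..
......

Derivation:
Place W at (2,4); scan 8 dirs for brackets.
Dir NW: first cell 'W' (not opp) -> no flip
Dir N: first cell '.' (not opp) -> no flip
Dir NE: first cell '.' (not opp) -> no flip
Dir W: opp run (2,3) capped by W -> flip
Dir E: first cell '.' (not opp) -> no flip
Dir SW: opp run (3,3) capped by W -> flip
Dir S: first cell '.' (not opp) -> no flip
Dir SE: first cell '.' (not opp) -> no flip
All flips: (2,3) (3,3)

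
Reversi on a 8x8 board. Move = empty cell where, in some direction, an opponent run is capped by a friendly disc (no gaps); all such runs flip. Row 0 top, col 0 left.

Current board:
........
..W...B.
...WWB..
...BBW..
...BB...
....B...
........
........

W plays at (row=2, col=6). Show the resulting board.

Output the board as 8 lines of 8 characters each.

Place W at (2,6); scan 8 dirs for brackets.
Dir NW: first cell '.' (not opp) -> no flip
Dir N: opp run (1,6), next='.' -> no flip
Dir NE: first cell '.' (not opp) -> no flip
Dir W: opp run (2,5) capped by W -> flip
Dir E: first cell '.' (not opp) -> no flip
Dir SW: first cell 'W' (not opp) -> no flip
Dir S: first cell '.' (not opp) -> no flip
Dir SE: first cell '.' (not opp) -> no flip
All flips: (2,5)

Answer: ........
..W...B.
...WWWW.
...BBW..
...BB...
....B...
........
........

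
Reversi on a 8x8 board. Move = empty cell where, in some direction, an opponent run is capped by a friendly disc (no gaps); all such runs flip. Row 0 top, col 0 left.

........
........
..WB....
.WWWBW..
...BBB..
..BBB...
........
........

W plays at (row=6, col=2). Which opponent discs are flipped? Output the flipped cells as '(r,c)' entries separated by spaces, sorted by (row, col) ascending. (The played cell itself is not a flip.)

Answer: (4,4) (5,3)

Derivation:
Dir NW: first cell '.' (not opp) -> no flip
Dir N: opp run (5,2), next='.' -> no flip
Dir NE: opp run (5,3) (4,4) capped by W -> flip
Dir W: first cell '.' (not opp) -> no flip
Dir E: first cell '.' (not opp) -> no flip
Dir SW: first cell '.' (not opp) -> no flip
Dir S: first cell '.' (not opp) -> no flip
Dir SE: first cell '.' (not opp) -> no flip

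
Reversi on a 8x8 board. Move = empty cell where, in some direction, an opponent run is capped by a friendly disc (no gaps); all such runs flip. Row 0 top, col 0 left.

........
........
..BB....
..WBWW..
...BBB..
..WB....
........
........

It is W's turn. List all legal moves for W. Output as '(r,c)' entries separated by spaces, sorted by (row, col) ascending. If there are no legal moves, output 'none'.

(1,1): no bracket -> illegal
(1,2): flips 2 -> legal
(1,3): no bracket -> illegal
(1,4): flips 1 -> legal
(2,1): no bracket -> illegal
(2,4): no bracket -> illegal
(3,1): no bracket -> illegal
(3,6): no bracket -> illegal
(4,2): no bracket -> illegal
(4,6): no bracket -> illegal
(5,4): flips 3 -> legal
(5,5): flips 1 -> legal
(5,6): flips 1 -> legal
(6,2): flips 2 -> legal
(6,3): no bracket -> illegal
(6,4): no bracket -> illegal

Answer: (1,2) (1,4) (5,4) (5,5) (5,6) (6,2)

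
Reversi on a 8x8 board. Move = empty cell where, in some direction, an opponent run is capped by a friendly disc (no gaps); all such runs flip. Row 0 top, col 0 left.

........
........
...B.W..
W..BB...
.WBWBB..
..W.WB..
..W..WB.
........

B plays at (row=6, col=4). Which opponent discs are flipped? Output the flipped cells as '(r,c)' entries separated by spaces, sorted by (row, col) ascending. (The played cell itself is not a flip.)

Answer: (5,4) (6,5)

Derivation:
Dir NW: first cell '.' (not opp) -> no flip
Dir N: opp run (5,4) capped by B -> flip
Dir NE: first cell 'B' (not opp) -> no flip
Dir W: first cell '.' (not opp) -> no flip
Dir E: opp run (6,5) capped by B -> flip
Dir SW: first cell '.' (not opp) -> no flip
Dir S: first cell '.' (not opp) -> no flip
Dir SE: first cell '.' (not opp) -> no flip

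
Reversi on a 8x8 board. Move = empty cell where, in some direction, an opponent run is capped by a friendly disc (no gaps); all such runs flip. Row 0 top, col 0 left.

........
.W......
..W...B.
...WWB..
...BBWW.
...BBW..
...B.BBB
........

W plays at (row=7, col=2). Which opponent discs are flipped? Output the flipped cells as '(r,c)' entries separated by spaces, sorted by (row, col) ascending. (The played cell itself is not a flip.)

Dir NW: first cell '.' (not opp) -> no flip
Dir N: first cell '.' (not opp) -> no flip
Dir NE: opp run (6,3) (5,4) capped by W -> flip
Dir W: first cell '.' (not opp) -> no flip
Dir E: first cell '.' (not opp) -> no flip
Dir SW: edge -> no flip
Dir S: edge -> no flip
Dir SE: edge -> no flip

Answer: (5,4) (6,3)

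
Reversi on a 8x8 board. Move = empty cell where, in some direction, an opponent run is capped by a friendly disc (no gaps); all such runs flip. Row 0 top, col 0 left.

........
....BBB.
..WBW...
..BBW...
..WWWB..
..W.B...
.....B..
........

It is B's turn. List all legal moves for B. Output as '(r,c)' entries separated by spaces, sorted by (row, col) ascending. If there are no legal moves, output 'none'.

Answer: (1,1) (1,2) (2,1) (2,5) (3,5) (4,1) (5,1) (5,3) (5,5) (6,2)

Derivation:
(1,1): flips 1 -> legal
(1,2): flips 1 -> legal
(1,3): no bracket -> illegal
(2,1): flips 1 -> legal
(2,5): flips 1 -> legal
(3,1): no bracket -> illegal
(3,5): flips 1 -> legal
(4,1): flips 3 -> legal
(5,1): flips 1 -> legal
(5,3): flips 1 -> legal
(5,5): flips 1 -> legal
(6,1): no bracket -> illegal
(6,2): flips 2 -> legal
(6,3): no bracket -> illegal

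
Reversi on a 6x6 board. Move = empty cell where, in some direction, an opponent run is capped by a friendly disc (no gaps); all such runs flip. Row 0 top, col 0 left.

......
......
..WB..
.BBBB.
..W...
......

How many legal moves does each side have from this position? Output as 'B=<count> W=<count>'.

Answer: B=7 W=4

Derivation:
-- B to move --
(1,1): flips 1 -> legal
(1,2): flips 1 -> legal
(1,3): flips 1 -> legal
(2,1): flips 1 -> legal
(4,1): no bracket -> illegal
(4,3): no bracket -> illegal
(5,1): flips 1 -> legal
(5,2): flips 1 -> legal
(5,3): flips 1 -> legal
B mobility = 7
-- W to move --
(1,2): no bracket -> illegal
(1,3): no bracket -> illegal
(1,4): no bracket -> illegal
(2,0): flips 1 -> legal
(2,1): no bracket -> illegal
(2,4): flips 2 -> legal
(2,5): no bracket -> illegal
(3,0): no bracket -> illegal
(3,5): no bracket -> illegal
(4,0): flips 1 -> legal
(4,1): no bracket -> illegal
(4,3): no bracket -> illegal
(4,4): flips 1 -> legal
(4,5): no bracket -> illegal
W mobility = 4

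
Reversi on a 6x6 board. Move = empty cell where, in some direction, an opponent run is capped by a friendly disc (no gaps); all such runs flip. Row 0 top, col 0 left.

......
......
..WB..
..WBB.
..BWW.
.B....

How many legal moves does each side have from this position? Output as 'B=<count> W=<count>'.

-- B to move --
(1,1): flips 1 -> legal
(1,2): flips 2 -> legal
(1,3): no bracket -> illegal
(2,1): flips 1 -> legal
(3,1): flips 1 -> legal
(3,5): no bracket -> illegal
(4,1): flips 1 -> legal
(4,5): flips 2 -> legal
(5,2): flips 1 -> legal
(5,3): flips 1 -> legal
(5,4): flips 1 -> legal
(5,5): flips 1 -> legal
B mobility = 10
-- W to move --
(1,2): no bracket -> illegal
(1,3): flips 2 -> legal
(1,4): flips 1 -> legal
(2,4): flips 2 -> legal
(2,5): flips 1 -> legal
(3,1): no bracket -> illegal
(3,5): flips 2 -> legal
(4,0): no bracket -> illegal
(4,1): flips 1 -> legal
(4,5): no bracket -> illegal
(5,0): no bracket -> illegal
(5,2): flips 1 -> legal
(5,3): no bracket -> illegal
W mobility = 7

Answer: B=10 W=7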